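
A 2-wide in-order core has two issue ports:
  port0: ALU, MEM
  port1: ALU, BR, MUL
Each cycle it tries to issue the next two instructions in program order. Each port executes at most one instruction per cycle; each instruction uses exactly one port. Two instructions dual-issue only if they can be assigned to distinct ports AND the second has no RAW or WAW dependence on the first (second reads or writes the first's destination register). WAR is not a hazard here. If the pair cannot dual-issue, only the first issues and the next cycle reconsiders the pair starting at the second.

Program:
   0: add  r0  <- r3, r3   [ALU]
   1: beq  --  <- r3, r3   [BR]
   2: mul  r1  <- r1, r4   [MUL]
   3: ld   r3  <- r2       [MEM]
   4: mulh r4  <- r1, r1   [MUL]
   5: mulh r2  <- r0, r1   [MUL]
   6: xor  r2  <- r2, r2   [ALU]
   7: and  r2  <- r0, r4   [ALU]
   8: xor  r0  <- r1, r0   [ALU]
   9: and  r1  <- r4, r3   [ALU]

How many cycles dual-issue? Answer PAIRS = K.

  cy0 -> i0,i1 (add.ALU+beq.BR) pair
  cy1 -> i2,i3 (mul.MUL+ld.MEM) pair
  cy2 -> i4 (mulh.MUL) no-port MUL/MUL
  cy3 -> i5 (mulh.MUL) RAW+WAW r2
  cy4 -> i6 (xor.ALU) WAW r2
  cy5 -> i7,i8 (and.ALU+xor.ALU) pair
  cy6 -> i9 (and.ALU) tail

PAIRS = 3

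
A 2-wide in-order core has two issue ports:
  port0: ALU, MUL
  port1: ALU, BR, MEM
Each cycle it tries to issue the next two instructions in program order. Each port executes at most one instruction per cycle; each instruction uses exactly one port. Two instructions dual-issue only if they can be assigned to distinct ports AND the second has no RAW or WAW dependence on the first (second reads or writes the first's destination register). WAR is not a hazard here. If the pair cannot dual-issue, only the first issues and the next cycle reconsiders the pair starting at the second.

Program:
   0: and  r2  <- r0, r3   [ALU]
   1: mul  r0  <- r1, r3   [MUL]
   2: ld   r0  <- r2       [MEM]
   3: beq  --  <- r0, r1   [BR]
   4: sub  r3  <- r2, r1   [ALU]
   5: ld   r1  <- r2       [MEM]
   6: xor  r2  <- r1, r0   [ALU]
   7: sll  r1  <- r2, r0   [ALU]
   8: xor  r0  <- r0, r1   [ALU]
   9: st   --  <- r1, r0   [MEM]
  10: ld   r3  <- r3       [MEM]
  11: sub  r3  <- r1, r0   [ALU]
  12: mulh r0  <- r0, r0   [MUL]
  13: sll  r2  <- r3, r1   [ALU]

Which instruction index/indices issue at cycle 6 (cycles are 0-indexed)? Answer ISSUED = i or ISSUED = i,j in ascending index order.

t=0 i0&i1:and.ALU mul.MUL ; 2-wide
t=1 i2:ld.MEM ; no-port MEM/BR
t=2 i3&i4:beq.BR sub.ALU ; 2-wide
t=3 i5:ld.MEM ; RAW r1
t=4 i6:xor.ALU ; RAW r2
t=5 i7:sll.ALU ; RAW r1
t=6 i8:xor.ALU ; RAW r0
t=7 i9:st.MEM ; no-port MEM/MEM
t=8 i10:ld.MEM ; WAW r3
t=9 i11&i12:sub.ALU mulh.MUL ; 2-wide
t=10 i13:sll.ALU ; tail

ISSUED = 8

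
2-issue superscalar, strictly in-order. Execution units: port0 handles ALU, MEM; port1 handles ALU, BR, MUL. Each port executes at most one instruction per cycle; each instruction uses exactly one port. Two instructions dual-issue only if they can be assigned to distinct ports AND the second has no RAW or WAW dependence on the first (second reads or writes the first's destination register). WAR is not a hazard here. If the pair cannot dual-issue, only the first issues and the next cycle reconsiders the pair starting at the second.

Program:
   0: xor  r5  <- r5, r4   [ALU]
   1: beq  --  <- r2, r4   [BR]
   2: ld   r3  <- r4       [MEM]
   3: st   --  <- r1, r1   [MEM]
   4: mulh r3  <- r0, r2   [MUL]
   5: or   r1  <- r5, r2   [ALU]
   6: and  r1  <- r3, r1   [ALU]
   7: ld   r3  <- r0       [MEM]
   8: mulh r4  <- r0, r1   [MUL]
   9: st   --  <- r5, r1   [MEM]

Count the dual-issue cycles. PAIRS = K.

PAIRS = 4

#0 head=0: xor.ALU+beq.BR i0,i1 dual
#1 head=2: ld.MEM i2 no-port MEM/MEM
#2 head=3: st.MEM+mulh.MUL i3,i4 dual
#3 head=5: or.ALU i5 RAW+WAW r1
#4 head=6: and.ALU+ld.MEM i6,i7 dual
#5 head=8: mulh.MUL+st.MEM i8,i9 dual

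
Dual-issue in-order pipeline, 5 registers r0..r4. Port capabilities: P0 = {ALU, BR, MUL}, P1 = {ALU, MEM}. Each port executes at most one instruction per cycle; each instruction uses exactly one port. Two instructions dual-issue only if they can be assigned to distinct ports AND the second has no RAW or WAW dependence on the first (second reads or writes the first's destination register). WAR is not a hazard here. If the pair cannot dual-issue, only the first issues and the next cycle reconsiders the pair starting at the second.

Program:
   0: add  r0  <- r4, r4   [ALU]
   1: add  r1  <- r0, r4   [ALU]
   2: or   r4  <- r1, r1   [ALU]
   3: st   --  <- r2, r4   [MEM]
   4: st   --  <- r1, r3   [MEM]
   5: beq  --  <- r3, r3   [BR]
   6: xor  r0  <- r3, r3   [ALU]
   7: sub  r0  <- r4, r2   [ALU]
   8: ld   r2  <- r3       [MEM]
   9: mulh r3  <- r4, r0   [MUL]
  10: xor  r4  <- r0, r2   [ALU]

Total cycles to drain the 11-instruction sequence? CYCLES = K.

  cy0 -> i0 (add.ALU) RAW r0
  cy1 -> i1 (add.ALU) RAW r1
  cy2 -> i2 (or.ALU) RAW r4
  cy3 -> i3 (st.MEM) no-port MEM/MEM
  cy4 -> i4,i5 (st.MEM;beq.BR) 2-wide
  cy5 -> i6 (xor.ALU) WAW r0
  cy6 -> i7,i8 (sub.ALU;ld.MEM) 2-wide
  cy7 -> i9,i10 (mulh.MUL;xor.ALU) 2-wide

CYCLES = 8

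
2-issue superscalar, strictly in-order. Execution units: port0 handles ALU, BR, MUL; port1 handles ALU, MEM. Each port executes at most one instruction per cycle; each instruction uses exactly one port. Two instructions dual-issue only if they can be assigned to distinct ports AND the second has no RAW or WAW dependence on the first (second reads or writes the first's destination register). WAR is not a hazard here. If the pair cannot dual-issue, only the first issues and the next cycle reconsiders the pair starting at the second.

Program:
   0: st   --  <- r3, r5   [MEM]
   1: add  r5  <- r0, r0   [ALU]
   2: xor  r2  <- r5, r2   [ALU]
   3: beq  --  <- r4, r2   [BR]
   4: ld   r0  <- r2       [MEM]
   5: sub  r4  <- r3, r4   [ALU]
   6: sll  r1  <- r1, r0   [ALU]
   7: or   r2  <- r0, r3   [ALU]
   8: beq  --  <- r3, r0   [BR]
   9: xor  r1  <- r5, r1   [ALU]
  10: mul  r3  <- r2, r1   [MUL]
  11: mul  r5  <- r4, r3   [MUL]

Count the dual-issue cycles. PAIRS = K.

PAIRS = 4

[0] i0/i1  st+add  -- dual
[1] i2  xor  -- RAW r2
[2] i3/i4  beq+ld  -- dual
[3] i5/i6  sub+sll  -- dual
[4] i7/i8  or+beq  -- dual
[5] i9  xor  -- RAW r1
[6] i10  mul  -- no-port MUL/MUL
[7] i11  mul  -- tail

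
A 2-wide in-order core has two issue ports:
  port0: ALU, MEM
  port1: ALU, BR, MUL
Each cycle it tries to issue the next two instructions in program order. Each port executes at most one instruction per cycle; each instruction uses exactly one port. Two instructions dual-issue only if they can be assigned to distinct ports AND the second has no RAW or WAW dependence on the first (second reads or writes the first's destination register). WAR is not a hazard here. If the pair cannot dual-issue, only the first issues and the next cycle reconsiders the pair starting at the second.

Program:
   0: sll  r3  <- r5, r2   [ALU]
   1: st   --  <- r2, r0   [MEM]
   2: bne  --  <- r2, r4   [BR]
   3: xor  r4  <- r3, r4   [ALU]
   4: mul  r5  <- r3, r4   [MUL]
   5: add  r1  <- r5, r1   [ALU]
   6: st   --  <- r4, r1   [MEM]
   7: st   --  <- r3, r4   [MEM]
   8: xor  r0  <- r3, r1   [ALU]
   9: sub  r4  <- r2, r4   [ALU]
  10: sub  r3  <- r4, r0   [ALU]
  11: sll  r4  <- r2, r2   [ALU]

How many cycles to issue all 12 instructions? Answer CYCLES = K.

CYCLES = 8

  cy0 -> i0/i1 (sll+st) dual
  cy1 -> i2/i3 (bne+xor) dual
  cy2 -> i4 (mul) RAW r5
  cy3 -> i5 (add) RAW r1
  cy4 -> i6 (st) no-port MEM/MEM
  cy5 -> i7/i8 (st+xor) dual
  cy6 -> i9 (sub) RAW r4
  cy7 -> i10/i11 (sub+sll) dual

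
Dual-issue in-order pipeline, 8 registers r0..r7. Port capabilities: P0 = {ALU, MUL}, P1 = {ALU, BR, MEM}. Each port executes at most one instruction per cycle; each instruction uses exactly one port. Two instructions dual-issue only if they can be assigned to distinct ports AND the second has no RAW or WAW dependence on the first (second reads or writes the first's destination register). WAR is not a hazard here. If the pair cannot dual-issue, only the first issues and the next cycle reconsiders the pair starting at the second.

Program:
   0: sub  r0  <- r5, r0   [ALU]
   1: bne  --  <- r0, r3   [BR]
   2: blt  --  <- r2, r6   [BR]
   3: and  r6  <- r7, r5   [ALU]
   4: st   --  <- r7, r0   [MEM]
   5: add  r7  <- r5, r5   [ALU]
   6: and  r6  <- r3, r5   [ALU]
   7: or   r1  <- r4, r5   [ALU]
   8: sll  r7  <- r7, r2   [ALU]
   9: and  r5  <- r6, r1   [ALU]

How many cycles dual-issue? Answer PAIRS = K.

c0: i0 sub.ALU  RAW r0
c1: i1 bne.BR  no-port BR/BR
c2: i2&i3 blt.BR and.ALU  pair
c3: i4&i5 st.MEM add.ALU  pair
c4: i6&i7 and.ALU or.ALU  pair
c5: i8&i9 sll.ALU and.ALU  pair

PAIRS = 4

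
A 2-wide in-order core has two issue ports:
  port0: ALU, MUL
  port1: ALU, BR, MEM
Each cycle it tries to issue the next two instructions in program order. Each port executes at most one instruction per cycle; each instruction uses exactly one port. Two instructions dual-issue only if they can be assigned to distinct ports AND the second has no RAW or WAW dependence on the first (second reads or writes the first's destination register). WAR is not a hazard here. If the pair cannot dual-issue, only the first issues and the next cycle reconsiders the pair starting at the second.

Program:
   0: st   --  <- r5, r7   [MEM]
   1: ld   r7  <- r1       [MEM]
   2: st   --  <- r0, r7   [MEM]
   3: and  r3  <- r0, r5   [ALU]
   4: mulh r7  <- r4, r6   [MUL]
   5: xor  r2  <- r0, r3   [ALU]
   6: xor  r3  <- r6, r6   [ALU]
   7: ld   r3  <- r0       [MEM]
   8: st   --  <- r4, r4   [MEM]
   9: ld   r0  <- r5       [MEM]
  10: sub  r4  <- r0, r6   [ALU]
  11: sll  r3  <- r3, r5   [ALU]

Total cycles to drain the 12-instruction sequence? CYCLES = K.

t=0 i0:st ; no-port MEM/MEM
t=1 i1:ld ; no-port MEM/MEM
t=2 i2/i3:st/and ; pair
t=3 i4/i5:mulh/xor ; pair
t=4 i6:xor ; WAW r3
t=5 i7:ld ; no-port MEM/MEM
t=6 i8:st ; no-port MEM/MEM
t=7 i9:ld ; RAW r0
t=8 i10/i11:sub/sll ; pair

CYCLES = 9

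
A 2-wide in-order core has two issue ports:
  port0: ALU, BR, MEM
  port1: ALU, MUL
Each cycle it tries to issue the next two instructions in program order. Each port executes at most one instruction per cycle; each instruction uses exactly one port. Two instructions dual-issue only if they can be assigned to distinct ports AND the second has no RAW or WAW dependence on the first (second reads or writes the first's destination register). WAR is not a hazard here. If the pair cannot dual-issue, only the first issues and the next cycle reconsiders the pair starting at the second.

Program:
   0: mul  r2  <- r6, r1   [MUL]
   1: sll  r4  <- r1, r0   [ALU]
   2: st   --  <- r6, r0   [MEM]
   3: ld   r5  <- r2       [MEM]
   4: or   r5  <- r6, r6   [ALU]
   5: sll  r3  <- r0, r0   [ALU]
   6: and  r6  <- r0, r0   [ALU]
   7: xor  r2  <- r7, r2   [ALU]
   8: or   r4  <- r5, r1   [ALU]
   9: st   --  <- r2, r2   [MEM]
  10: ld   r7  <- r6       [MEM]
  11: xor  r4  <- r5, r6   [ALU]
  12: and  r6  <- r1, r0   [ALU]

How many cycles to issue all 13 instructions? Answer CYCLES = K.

[0] i0&i1  mul.MUL sll.ALU  -- pair
[1] i2  st.MEM  -- no-port MEM/MEM
[2] i3  ld.MEM  -- WAW r5
[3] i4&i5  or.ALU sll.ALU  -- pair
[4] i6&i7  and.ALU xor.ALU  -- pair
[5] i8&i9  or.ALU st.MEM  -- pair
[6] i10&i11  ld.MEM xor.ALU  -- pair
[7] i12  and.ALU  -- tail

CYCLES = 8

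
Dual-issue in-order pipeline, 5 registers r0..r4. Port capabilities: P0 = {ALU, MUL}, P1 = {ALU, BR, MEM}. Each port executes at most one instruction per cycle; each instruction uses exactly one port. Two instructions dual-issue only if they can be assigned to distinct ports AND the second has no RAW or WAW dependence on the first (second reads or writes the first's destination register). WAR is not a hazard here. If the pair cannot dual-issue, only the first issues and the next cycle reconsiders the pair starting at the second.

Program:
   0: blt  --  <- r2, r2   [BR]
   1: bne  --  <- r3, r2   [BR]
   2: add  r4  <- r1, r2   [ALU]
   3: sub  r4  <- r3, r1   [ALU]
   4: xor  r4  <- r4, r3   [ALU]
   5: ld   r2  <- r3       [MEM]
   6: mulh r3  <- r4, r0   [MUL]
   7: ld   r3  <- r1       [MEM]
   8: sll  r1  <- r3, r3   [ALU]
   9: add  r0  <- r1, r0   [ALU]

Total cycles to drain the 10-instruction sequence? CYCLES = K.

CYCLES = 8

  cy0 -> i0 (blt.BR) no-port BR/BR
  cy1 -> i1,i2 (bne.BR+add.ALU) dual
  cy2 -> i3 (sub.ALU) RAW+WAW r4
  cy3 -> i4,i5 (xor.ALU+ld.MEM) dual
  cy4 -> i6 (mulh.MUL) WAW r3
  cy5 -> i7 (ld.MEM) RAW r3
  cy6 -> i8 (sll.ALU) RAW r1
  cy7 -> i9 (add.ALU) tail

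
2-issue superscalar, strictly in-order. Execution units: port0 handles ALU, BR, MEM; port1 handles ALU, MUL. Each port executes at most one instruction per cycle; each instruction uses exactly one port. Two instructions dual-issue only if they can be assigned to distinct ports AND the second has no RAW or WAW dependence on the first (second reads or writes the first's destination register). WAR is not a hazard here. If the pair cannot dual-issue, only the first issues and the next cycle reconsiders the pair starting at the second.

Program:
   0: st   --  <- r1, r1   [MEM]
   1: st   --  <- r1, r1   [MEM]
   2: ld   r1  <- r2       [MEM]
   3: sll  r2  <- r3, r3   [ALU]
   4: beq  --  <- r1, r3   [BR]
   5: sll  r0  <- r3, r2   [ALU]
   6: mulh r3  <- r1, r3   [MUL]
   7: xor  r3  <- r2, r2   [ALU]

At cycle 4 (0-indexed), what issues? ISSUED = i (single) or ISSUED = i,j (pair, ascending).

ISSUED = 6

c0: i0 st  no-port MEM/MEM
c1: i1 st  no-port MEM/MEM
c2: i2&i3 ld+sll  dual
c3: i4&i5 beq+sll  dual
c4: i6 mulh  WAW r3
c5: i7 xor  tail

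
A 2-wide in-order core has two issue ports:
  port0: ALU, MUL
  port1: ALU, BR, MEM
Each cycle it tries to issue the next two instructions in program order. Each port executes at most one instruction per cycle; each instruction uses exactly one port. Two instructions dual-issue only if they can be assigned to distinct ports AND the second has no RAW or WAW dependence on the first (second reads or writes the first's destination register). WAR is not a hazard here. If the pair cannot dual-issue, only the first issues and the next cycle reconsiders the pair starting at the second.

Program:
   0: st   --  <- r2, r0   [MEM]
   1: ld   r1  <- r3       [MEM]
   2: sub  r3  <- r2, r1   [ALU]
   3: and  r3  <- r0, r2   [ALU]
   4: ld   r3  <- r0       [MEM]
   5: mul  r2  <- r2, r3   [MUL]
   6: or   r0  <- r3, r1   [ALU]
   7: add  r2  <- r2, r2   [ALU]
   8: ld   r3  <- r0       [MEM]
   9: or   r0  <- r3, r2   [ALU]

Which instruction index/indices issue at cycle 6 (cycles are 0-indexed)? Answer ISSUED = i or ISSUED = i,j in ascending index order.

ISSUED = 7,8

0. st @i0  | no-port MEM/MEM
1. ld @i1  | RAW r1
2. sub @i2  | WAW r3
3. and @i3  | WAW r3
4. ld @i4  | RAW r3
5. mul;or @i5/i6  | 2-wide
6. add;ld @i7/i8  | 2-wide
7. or @i9  | tail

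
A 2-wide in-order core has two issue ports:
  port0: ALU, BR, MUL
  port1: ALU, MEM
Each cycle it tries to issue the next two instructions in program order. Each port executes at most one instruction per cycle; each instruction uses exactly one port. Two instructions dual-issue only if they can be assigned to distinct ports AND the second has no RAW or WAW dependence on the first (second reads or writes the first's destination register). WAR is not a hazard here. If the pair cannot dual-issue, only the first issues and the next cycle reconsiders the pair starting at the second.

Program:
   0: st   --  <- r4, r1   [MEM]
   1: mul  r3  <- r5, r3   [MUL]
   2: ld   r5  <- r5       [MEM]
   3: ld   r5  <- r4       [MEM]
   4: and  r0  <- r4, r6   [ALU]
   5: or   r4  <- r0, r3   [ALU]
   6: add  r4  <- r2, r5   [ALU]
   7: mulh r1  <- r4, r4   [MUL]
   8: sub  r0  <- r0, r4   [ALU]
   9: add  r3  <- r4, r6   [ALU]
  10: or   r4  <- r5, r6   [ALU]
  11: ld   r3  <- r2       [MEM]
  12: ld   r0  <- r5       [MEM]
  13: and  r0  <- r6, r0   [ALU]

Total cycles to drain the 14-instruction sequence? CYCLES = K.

c0: i0+i1 st.MEM/mul.MUL  2-wide
c1: i2 ld.MEM  no-port MEM/MEM
c2: i3+i4 ld.MEM/and.ALU  2-wide
c3: i5 or.ALU  WAW r4
c4: i6 add.ALU  RAW r4
c5: i7+i8 mulh.MUL/sub.ALU  2-wide
c6: i9+i10 add.ALU/or.ALU  2-wide
c7: i11 ld.MEM  no-port MEM/MEM
c8: i12 ld.MEM  RAW+WAW r0
c9: i13 and.ALU  tail

CYCLES = 10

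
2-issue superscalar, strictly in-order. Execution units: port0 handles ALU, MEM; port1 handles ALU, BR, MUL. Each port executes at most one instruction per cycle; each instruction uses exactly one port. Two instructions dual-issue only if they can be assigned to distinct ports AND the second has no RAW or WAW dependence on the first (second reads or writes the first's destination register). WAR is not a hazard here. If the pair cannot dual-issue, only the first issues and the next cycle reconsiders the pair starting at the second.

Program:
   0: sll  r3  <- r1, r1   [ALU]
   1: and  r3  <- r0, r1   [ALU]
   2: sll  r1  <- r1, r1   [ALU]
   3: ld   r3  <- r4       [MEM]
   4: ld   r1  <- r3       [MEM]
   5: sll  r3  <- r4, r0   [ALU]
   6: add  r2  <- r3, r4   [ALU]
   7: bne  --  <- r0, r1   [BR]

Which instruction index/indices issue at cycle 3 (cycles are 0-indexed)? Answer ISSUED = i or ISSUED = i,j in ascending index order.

0. sll @i0  | WAW r3
1. and sll @i1+i2  | 2-wide
2. ld @i3  | no-port MEM/MEM
3. ld sll @i4+i5  | 2-wide
4. add bne @i6+i7  | 2-wide

ISSUED = 4,5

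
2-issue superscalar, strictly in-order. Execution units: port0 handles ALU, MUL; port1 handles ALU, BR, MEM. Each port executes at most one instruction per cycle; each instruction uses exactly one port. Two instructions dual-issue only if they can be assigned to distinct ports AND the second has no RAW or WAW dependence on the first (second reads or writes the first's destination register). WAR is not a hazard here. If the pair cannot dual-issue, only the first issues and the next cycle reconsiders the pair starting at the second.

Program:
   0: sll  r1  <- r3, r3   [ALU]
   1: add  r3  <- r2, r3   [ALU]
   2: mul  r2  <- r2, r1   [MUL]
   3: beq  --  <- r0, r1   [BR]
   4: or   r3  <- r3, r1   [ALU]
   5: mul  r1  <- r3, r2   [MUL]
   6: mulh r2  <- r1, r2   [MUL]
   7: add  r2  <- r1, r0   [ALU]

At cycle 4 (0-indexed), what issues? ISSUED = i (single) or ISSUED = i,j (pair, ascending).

0. sll+add @i0&i1  | pair
1. mul+beq @i2&i3  | pair
2. or @i4  | RAW r3
3. mul @i5  | no-port MUL/MUL
4. mulh @i6  | WAW r2
5. add @i7  | tail

ISSUED = 6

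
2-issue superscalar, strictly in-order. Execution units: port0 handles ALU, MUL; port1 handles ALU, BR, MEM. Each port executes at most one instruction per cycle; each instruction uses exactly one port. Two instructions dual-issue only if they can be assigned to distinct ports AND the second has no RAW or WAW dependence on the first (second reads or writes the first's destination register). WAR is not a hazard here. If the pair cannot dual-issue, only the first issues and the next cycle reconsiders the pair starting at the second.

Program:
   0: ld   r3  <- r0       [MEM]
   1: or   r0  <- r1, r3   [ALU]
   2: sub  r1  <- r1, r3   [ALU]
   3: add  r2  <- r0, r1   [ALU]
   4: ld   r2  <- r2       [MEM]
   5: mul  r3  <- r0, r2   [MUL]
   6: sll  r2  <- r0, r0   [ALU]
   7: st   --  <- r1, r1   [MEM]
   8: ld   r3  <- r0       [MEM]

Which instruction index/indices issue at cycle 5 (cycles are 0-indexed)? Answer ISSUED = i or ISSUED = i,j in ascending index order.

0. ld @i0  | RAW r3
1. or;sub @i1&i2  | 2-wide
2. add @i3  | RAW+WAW r2
3. ld @i4  | RAW r2
4. mul;sll @i5&i6  | 2-wide
5. st @i7  | no-port MEM/MEM
6. ld @i8  | tail

ISSUED = 7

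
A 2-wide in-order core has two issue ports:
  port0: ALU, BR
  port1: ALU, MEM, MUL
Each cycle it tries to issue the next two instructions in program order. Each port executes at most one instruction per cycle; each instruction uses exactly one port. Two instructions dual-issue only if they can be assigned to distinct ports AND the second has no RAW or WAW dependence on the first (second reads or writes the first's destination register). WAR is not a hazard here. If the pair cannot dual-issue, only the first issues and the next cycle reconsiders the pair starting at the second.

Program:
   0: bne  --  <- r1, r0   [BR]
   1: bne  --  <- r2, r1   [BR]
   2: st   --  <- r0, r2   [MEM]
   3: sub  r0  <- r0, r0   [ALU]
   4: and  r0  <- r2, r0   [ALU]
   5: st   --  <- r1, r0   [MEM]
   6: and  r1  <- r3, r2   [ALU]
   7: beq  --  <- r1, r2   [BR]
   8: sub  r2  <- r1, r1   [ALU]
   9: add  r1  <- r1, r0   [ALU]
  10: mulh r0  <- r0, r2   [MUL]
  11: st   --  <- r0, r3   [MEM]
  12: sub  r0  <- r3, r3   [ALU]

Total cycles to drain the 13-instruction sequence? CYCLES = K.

CYCLES = 8

t=0 i0:bne.BR ; no-port BR/BR
t=1 i1/i2:bne.BR st.MEM ; dual
t=2 i3:sub.ALU ; RAW+WAW r0
t=3 i4:and.ALU ; RAW r0
t=4 i5/i6:st.MEM and.ALU ; dual
t=5 i7/i8:beq.BR sub.ALU ; dual
t=6 i9/i10:add.ALU mulh.MUL ; dual
t=7 i11/i12:st.MEM sub.ALU ; dual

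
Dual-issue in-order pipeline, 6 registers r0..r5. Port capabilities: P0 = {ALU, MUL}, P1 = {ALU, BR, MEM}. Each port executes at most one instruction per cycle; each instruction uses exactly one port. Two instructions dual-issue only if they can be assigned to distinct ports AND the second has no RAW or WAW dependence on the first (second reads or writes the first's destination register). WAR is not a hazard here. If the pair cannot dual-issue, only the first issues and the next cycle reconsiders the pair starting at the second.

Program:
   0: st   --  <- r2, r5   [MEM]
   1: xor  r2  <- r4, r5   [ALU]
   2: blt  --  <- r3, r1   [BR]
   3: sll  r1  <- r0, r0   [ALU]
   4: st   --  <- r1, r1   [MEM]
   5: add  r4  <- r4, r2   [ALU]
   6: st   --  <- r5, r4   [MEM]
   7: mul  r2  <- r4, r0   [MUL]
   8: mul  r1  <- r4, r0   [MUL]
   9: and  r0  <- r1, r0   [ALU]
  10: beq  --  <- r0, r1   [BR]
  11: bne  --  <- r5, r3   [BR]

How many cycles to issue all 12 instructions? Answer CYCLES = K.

0. st;xor @i0+i1  | 2-wide
1. blt;sll @i2+i3  | 2-wide
2. st;add @i4+i5  | 2-wide
3. st;mul @i6+i7  | 2-wide
4. mul @i8  | RAW r1
5. and @i9  | RAW r0
6. beq @i10  | no-port BR/BR
7. bne @i11  | tail

CYCLES = 8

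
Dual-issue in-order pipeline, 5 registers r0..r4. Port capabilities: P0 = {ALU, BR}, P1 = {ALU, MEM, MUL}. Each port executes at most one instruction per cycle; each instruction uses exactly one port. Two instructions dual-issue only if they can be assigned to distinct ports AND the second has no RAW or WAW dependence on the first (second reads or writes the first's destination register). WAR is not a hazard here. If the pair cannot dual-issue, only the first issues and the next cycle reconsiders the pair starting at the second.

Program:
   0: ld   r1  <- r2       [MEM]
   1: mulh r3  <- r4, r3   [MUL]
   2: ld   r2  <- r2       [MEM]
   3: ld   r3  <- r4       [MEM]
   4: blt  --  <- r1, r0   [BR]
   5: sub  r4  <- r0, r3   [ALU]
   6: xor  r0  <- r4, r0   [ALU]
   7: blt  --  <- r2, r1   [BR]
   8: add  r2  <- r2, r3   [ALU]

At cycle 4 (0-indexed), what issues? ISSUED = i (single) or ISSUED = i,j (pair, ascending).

ISSUED = 5

0. ld @i0  | no-port MEM/MUL
1. mulh @i1  | no-port MUL/MEM
2. ld @i2  | no-port MEM/MEM
3. ld/blt @i3/i4  | dual
4. sub @i5  | RAW r4
5. xor/blt @i6/i7  | dual
6. add @i8  | tail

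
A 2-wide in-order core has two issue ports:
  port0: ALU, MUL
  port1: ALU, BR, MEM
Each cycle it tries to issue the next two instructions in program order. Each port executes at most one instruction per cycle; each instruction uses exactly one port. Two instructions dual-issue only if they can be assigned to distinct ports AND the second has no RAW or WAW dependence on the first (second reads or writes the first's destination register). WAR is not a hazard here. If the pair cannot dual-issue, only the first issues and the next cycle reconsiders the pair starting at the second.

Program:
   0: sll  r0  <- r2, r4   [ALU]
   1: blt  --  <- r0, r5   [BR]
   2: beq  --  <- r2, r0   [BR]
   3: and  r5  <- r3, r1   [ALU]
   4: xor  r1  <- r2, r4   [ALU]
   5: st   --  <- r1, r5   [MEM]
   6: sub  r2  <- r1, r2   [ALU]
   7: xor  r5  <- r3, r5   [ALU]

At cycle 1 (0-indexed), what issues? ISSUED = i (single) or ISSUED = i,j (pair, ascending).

  cy0 -> i0 (sll.ALU) RAW r0
  cy1 -> i1 (blt.BR) no-port BR/BR
  cy2 -> i2+i3 (beq.BR and.ALU) pair
  cy3 -> i4 (xor.ALU) RAW r1
  cy4 -> i5+i6 (st.MEM sub.ALU) pair
  cy5 -> i7 (xor.ALU) tail

ISSUED = 1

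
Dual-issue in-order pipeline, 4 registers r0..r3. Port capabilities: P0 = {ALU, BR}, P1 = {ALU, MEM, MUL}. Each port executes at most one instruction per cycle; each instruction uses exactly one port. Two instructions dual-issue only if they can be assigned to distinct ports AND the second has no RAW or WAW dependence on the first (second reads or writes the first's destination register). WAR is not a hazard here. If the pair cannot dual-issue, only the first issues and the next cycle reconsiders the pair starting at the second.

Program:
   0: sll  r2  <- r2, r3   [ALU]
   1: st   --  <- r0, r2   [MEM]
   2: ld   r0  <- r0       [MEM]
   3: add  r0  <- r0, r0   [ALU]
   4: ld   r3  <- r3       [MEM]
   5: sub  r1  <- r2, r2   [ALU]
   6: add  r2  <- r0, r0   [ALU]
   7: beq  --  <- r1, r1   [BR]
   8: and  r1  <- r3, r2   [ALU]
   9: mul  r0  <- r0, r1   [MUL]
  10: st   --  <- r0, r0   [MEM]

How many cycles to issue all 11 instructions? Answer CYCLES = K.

c0: i0 sll  RAW r2
c1: i1 st  no-port MEM/MEM
c2: i2 ld  RAW+WAW r0
c3: i3,i4 add;ld  pair
c4: i5,i6 sub;add  pair
c5: i7,i8 beq;and  pair
c6: i9 mul  no-port MUL/MEM
c7: i10 st  tail

CYCLES = 8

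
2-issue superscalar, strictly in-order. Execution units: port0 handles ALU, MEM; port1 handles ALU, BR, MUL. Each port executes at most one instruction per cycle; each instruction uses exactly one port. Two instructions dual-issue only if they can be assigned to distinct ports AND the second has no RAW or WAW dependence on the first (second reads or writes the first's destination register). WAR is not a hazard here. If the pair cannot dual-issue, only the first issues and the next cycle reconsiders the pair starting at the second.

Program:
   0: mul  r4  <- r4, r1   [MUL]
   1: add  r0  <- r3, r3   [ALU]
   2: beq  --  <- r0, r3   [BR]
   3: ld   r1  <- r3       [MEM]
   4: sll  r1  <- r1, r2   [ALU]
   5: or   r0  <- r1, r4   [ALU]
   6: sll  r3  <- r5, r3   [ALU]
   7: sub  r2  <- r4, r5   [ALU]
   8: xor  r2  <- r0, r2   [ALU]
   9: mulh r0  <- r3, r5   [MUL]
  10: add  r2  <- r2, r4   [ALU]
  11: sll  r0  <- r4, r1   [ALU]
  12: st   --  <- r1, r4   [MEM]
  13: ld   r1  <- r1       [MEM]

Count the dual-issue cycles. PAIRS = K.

0. mul.MUL/add.ALU @i0&i1  | pair
1. beq.BR/ld.MEM @i2&i3  | pair
2. sll.ALU @i4  | RAW r1
3. or.ALU/sll.ALU @i5&i6  | pair
4. sub.ALU @i7  | RAW+WAW r2
5. xor.ALU/mulh.MUL @i8&i9  | pair
6. add.ALU/sll.ALU @i10&i11  | pair
7. st.MEM @i12  | no-port MEM/MEM
8. ld.MEM @i13  | tail

PAIRS = 5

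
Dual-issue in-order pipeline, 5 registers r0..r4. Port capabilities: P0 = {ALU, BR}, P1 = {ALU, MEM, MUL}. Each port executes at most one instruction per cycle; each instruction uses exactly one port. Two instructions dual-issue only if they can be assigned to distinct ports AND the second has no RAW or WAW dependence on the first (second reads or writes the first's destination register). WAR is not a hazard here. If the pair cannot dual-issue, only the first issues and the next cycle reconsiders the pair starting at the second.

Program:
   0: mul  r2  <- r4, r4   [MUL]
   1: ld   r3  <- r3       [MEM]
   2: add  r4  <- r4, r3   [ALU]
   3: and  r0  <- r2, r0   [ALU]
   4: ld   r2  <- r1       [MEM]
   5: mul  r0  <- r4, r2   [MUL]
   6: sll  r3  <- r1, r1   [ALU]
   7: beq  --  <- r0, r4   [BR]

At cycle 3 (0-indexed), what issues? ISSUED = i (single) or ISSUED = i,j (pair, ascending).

ISSUED = 4

0. mul @i0  | no-port MUL/MEM
1. ld @i1  | RAW r3
2. add and @i2/i3  | dual
3. ld @i4  | no-port MEM/MUL
4. mul sll @i5/i6  | dual
5. beq @i7  | tail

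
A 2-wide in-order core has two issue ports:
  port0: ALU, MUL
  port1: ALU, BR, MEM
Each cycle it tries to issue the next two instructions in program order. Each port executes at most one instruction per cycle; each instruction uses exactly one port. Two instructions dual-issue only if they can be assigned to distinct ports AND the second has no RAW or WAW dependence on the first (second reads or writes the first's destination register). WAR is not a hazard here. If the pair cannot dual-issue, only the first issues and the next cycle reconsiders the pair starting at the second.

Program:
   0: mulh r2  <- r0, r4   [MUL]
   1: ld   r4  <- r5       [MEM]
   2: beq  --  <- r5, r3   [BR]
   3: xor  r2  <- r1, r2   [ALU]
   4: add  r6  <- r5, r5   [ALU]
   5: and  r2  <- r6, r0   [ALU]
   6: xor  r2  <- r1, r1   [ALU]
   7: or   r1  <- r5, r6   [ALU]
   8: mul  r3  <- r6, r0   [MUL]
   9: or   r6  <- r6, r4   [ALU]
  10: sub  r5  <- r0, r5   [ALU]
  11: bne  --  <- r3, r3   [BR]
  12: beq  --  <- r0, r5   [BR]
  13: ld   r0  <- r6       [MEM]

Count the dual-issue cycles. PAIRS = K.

t=0 i0+i1:mulh.MUL ld.MEM ; dual
t=1 i2+i3:beq.BR xor.ALU ; dual
t=2 i4:add.ALU ; RAW r6
t=3 i5:and.ALU ; WAW r2
t=4 i6+i7:xor.ALU or.ALU ; dual
t=5 i8+i9:mul.MUL or.ALU ; dual
t=6 i10+i11:sub.ALU bne.BR ; dual
t=7 i12:beq.BR ; no-port BR/MEM
t=8 i13:ld.MEM ; tail

PAIRS = 5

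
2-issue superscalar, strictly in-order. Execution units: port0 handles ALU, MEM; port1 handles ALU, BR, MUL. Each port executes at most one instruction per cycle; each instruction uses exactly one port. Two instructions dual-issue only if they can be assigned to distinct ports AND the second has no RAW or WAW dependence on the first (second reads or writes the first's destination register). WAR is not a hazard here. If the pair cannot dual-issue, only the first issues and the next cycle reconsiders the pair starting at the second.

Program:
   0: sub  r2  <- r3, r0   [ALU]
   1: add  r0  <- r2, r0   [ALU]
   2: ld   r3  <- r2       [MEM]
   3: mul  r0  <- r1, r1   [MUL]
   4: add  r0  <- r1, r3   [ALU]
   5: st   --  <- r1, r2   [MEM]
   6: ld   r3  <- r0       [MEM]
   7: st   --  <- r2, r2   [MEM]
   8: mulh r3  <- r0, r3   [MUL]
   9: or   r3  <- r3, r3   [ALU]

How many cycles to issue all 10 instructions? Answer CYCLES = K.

CYCLES = 7

c0: i0 sub.ALU  RAW r2
c1: i1/i2 add.ALU+ld.MEM  pair
c2: i3 mul.MUL  WAW r0
c3: i4/i5 add.ALU+st.MEM  pair
c4: i6 ld.MEM  no-port MEM/MEM
c5: i7/i8 st.MEM+mulh.MUL  pair
c6: i9 or.ALU  tail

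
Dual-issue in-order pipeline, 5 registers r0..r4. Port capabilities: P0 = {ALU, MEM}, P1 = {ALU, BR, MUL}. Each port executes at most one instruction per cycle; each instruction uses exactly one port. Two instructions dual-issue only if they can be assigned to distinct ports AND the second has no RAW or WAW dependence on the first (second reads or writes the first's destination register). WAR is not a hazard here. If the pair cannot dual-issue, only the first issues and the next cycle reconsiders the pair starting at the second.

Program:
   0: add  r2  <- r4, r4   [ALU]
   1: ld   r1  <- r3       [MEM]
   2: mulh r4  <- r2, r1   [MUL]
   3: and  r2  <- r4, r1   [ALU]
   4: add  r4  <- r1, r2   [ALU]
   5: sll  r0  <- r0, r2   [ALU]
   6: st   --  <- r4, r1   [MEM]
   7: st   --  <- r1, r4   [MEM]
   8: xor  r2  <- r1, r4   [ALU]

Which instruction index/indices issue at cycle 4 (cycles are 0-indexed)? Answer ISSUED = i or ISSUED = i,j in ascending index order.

[0] i0+i1  add.ALU/ld.MEM  -- pair
[1] i2  mulh.MUL  -- RAW r4
[2] i3  and.ALU  -- RAW r2
[3] i4+i5  add.ALU/sll.ALU  -- pair
[4] i6  st.MEM  -- no-port MEM/MEM
[5] i7+i8  st.MEM/xor.ALU  -- pair

ISSUED = 6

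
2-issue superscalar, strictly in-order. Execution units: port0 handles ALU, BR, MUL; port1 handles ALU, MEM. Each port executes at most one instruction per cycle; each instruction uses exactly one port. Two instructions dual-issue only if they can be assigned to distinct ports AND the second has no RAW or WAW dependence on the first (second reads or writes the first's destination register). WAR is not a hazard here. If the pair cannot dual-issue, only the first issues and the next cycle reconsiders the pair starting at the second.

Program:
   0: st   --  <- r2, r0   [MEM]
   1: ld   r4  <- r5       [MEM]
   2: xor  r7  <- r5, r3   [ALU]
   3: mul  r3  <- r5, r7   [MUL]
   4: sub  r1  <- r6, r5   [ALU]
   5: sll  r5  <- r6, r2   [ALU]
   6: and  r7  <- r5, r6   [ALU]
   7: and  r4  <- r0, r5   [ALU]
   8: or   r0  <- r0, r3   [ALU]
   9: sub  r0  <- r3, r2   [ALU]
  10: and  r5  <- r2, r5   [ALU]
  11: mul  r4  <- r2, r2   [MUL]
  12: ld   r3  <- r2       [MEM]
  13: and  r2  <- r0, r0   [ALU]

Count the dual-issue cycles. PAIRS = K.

PAIRS = 5

#0 head=0: st i0 no-port MEM/MEM
#1 head=1: ld;xor i1&i2 dual
#2 head=3: mul;sub i3&i4 dual
#3 head=5: sll i5 RAW r5
#4 head=6: and;and i6&i7 dual
#5 head=8: or i8 WAW r0
#6 head=9: sub;and i9&i10 dual
#7 head=11: mul;ld i11&i12 dual
#8 head=13: and i13 tail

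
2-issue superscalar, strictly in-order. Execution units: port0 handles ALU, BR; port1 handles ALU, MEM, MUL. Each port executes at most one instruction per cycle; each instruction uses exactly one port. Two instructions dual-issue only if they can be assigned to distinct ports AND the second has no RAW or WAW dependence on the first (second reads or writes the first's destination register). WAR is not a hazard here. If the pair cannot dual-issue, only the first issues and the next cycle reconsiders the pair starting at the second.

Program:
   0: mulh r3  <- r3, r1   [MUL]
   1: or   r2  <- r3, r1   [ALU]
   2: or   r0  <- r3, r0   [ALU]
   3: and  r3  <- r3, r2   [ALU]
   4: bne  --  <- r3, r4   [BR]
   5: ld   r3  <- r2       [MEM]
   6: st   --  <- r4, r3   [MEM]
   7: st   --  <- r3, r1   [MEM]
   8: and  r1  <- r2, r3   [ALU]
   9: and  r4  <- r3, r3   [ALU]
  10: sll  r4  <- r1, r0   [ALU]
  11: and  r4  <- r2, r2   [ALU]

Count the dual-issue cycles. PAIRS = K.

t=0 i0:mulh ; RAW r3
t=1 i1/i2:or+or ; dual
t=2 i3:and ; RAW r3
t=3 i4/i5:bne+ld ; dual
t=4 i6:st ; no-port MEM/MEM
t=5 i7/i8:st+and ; dual
t=6 i9:and ; WAW r4
t=7 i10:sll ; WAW r4
t=8 i11:and ; tail

PAIRS = 3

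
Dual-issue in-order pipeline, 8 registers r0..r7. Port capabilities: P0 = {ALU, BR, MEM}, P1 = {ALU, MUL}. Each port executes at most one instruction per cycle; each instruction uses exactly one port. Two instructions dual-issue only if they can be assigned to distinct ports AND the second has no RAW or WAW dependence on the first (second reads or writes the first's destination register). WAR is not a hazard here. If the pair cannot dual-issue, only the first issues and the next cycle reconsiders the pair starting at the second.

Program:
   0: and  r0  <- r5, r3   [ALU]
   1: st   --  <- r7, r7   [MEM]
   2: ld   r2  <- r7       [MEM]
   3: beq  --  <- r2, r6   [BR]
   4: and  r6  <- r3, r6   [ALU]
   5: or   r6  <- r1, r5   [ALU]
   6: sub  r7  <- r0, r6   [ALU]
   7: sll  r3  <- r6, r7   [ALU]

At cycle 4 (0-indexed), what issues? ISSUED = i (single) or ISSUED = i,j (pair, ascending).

  cy0 -> i0,i1 (and.ALU;st.MEM) pair
  cy1 -> i2 (ld.MEM) no-port MEM/BR
  cy2 -> i3,i4 (beq.BR;and.ALU) pair
  cy3 -> i5 (or.ALU) RAW r6
  cy4 -> i6 (sub.ALU) RAW r7
  cy5 -> i7 (sll.ALU) tail

ISSUED = 6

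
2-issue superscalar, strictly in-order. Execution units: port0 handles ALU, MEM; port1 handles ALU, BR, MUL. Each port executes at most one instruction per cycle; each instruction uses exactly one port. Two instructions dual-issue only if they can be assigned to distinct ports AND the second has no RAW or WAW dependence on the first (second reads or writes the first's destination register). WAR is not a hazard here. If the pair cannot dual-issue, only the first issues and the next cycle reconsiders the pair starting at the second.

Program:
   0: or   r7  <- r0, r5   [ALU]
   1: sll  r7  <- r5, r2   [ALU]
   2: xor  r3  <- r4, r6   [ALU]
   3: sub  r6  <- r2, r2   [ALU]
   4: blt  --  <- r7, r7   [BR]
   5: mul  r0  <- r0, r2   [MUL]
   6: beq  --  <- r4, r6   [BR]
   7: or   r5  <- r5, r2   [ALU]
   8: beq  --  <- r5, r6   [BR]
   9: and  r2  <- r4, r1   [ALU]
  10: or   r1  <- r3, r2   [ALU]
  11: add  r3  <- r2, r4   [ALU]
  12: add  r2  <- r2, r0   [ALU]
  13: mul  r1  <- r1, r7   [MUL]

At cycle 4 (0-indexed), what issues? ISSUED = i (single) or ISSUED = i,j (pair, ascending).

ISSUED = 6,7

  cy0 -> i0 (or) WAW r7
  cy1 -> i1/i2 (sll;xor) 2-wide
  cy2 -> i3/i4 (sub;blt) 2-wide
  cy3 -> i5 (mul) no-port MUL/BR
  cy4 -> i6/i7 (beq;or) 2-wide
  cy5 -> i8/i9 (beq;and) 2-wide
  cy6 -> i10/i11 (or;add) 2-wide
  cy7 -> i12/i13 (add;mul) 2-wide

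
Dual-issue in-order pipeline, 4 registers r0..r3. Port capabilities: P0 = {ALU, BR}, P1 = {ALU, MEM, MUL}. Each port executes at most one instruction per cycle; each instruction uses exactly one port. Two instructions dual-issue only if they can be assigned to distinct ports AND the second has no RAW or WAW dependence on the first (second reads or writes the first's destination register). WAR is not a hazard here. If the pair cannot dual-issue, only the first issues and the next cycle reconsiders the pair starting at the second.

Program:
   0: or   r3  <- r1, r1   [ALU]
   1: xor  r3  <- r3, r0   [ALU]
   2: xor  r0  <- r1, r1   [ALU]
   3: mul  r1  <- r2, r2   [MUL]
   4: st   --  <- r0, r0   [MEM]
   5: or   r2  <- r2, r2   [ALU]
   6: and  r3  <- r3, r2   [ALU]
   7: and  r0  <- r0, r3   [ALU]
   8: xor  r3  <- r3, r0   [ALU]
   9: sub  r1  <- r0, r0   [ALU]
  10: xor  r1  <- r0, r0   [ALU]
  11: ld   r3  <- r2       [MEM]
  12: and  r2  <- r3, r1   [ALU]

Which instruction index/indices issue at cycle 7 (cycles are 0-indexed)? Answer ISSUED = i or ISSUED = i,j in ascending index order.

ISSUED = 10,11

t=0 i0:or ; RAW+WAW r3
t=1 i1,i2:xor/xor ; dual
t=2 i3:mul ; no-port MUL/MEM
t=3 i4,i5:st/or ; dual
t=4 i6:and ; RAW r3
t=5 i7:and ; RAW r0
t=6 i8,i9:xor/sub ; dual
t=7 i10,i11:xor/ld ; dual
t=8 i12:and ; tail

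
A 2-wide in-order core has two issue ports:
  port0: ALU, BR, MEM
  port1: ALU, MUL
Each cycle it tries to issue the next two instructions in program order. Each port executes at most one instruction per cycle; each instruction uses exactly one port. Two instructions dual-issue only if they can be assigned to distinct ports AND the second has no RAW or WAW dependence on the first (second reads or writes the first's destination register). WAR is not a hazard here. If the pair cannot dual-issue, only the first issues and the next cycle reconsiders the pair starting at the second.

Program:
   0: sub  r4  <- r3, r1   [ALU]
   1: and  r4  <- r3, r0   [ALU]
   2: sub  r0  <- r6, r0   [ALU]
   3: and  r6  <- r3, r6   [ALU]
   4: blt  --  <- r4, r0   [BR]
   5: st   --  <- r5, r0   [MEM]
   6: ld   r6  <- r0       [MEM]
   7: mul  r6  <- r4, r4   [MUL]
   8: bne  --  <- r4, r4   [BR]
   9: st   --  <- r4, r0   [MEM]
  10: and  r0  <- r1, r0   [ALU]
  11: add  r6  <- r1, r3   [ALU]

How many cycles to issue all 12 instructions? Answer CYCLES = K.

#0 head=0: sub i0 WAW r4
#1 head=1: and;sub i1+i2 2-wide
#2 head=3: and;blt i3+i4 2-wide
#3 head=5: st i5 no-port MEM/MEM
#4 head=6: ld i6 WAW r6
#5 head=7: mul;bne i7+i8 2-wide
#6 head=9: st;and i9+i10 2-wide
#7 head=11: add i11 tail

CYCLES = 8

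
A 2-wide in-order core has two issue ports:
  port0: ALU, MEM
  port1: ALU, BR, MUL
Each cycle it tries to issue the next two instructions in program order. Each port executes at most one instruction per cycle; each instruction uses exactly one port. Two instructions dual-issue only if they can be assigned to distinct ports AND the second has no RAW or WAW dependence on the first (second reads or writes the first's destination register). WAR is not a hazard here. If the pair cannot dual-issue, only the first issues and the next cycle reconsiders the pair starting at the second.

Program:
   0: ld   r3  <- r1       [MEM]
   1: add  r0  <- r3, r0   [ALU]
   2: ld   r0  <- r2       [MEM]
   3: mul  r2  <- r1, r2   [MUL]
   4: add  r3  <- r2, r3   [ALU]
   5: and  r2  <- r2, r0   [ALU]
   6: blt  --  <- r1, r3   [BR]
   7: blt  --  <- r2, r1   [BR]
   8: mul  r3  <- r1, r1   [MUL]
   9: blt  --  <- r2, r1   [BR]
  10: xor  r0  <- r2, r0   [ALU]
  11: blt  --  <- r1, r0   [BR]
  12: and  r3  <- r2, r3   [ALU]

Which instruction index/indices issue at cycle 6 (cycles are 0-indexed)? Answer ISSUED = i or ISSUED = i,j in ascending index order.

ISSUED = 8

0. ld @i0  | RAW r3
1. add @i1  | WAW r0
2. ld;mul @i2,i3  | 2-wide
3. add;and @i4,i5  | 2-wide
4. blt @i6  | no-port BR/BR
5. blt @i7  | no-port BR/MUL
6. mul @i8  | no-port MUL/BR
7. blt;xor @i9,i10  | 2-wide
8. blt;and @i11,i12  | 2-wide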